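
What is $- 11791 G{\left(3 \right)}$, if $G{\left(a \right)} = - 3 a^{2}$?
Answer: $318357$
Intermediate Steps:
$- 11791 G{\left(3 \right)} = - 11791 \left(- 3 \cdot 3^{2}\right) = - 11791 \left(\left(-3\right) 9\right) = \left(-11791\right) \left(-27\right) = 318357$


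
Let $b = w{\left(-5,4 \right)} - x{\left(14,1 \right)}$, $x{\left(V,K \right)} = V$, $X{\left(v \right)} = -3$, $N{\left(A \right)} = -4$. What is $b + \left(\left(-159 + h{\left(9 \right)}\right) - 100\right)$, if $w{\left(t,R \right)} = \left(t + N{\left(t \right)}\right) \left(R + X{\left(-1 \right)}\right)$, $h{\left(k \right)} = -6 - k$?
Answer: $-297$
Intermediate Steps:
$w{\left(t,R \right)} = \left(-4 + t\right) \left(-3 + R\right)$ ($w{\left(t,R \right)} = \left(t - 4\right) \left(R - 3\right) = \left(-4 + t\right) \left(-3 + R\right)$)
$b = -23$ ($b = \left(12 - 16 - -15 + 4 \left(-5\right)\right) - 14 = \left(12 - 16 + 15 - 20\right) - 14 = -9 - 14 = -23$)
$b + \left(\left(-159 + h{\left(9 \right)}\right) - 100\right) = -23 - 274 = -297$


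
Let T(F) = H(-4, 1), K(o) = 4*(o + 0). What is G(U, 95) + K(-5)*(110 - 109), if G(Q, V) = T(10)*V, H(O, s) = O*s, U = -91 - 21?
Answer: -400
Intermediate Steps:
K(o) = 4*o
U = -112
T(F) = -4 (T(F) = -4*1 = -4)
G(Q, V) = -4*V
G(U, 95) + K(-5)*(110 - 109) = -4*95 + (4*(-5))*(110 - 109) = -380 - 20*1 = -380 - 20 = -400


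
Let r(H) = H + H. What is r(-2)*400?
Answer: -1600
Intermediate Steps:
r(H) = 2*H
r(-2)*400 = (2*(-2))*400 = -4*400 = -1600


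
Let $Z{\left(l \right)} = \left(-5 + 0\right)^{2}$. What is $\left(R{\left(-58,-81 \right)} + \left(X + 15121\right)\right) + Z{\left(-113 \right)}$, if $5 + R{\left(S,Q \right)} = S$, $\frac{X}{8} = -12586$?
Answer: $-85605$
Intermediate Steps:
$X = -100688$ ($X = 8 \left(-12586\right) = -100688$)
$R{\left(S,Q \right)} = -5 + S$
$Z{\left(l \right)} = 25$ ($Z{\left(l \right)} = \left(-5\right)^{2} = 25$)
$\left(R{\left(-58,-81 \right)} + \left(X + 15121\right)\right) + Z{\left(-113 \right)} = \left(\left(-5 - 58\right) + \left(-100688 + 15121\right)\right) + 25 = \left(-63 - 85567\right) + 25 = -85630 + 25 = -85605$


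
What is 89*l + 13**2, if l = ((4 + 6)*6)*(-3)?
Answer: -15851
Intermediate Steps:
l = -180 (l = (10*6)*(-3) = 60*(-3) = -180)
89*l + 13**2 = 89*(-180) + 13**2 = -16020 + 169 = -15851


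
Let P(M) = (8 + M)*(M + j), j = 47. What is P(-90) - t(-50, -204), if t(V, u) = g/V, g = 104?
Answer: 88202/25 ≈ 3528.1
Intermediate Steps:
P(M) = (8 + M)*(47 + M) (P(M) = (8 + M)*(M + 47) = (8 + M)*(47 + M))
t(V, u) = 104/V
P(-90) - t(-50, -204) = (376 + (-90)² + 55*(-90)) - 104/(-50) = (376 + 8100 - 4950) - 104*(-1)/50 = 3526 - 1*(-52/25) = 3526 + 52/25 = 88202/25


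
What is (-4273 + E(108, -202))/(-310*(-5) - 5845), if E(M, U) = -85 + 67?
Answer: 4291/4295 ≈ 0.99907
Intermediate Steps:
E(M, U) = -18
(-4273 + E(108, -202))/(-310*(-5) - 5845) = (-4273 - 18)/(-310*(-5) - 5845) = -4291/(1550 - 5845) = -4291/(-4295) = -4291*(-1/4295) = 4291/4295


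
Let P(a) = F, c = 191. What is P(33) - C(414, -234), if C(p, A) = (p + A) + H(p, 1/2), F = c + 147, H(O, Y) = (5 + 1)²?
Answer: 122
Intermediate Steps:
H(O, Y) = 36 (H(O, Y) = 6² = 36)
F = 338 (F = 191 + 147 = 338)
P(a) = 338
C(p, A) = 36 + A + p (C(p, A) = (p + A) + 36 = (A + p) + 36 = 36 + A + p)
P(33) - C(414, -234) = 338 - (36 - 234 + 414) = 338 - 1*216 = 338 - 216 = 122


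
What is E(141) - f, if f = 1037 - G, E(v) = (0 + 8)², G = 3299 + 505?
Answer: 2831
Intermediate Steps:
G = 3804
E(v) = 64 (E(v) = 8² = 64)
f = -2767 (f = 1037 - 1*3804 = 1037 - 3804 = -2767)
E(141) - f = 64 - 1*(-2767) = 64 + 2767 = 2831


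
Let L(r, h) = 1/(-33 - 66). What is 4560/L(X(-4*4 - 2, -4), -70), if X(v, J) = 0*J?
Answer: -451440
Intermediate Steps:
X(v, J) = 0
L(r, h) = -1/99 (L(r, h) = 1/(-99) = -1/99)
4560/L(X(-4*4 - 2, -4), -70) = 4560/(-1/99) = 4560*(-99) = -451440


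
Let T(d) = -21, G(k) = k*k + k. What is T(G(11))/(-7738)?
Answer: 21/7738 ≈ 0.0027139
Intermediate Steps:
G(k) = k + k² (G(k) = k² + k = k + k²)
T(G(11))/(-7738) = -21/(-7738) = -21*(-1/7738) = 21/7738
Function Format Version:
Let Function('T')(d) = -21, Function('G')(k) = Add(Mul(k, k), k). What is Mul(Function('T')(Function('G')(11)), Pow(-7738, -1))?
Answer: Rational(21, 7738) ≈ 0.0027139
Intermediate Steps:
Function('G')(k) = Add(k, Pow(k, 2)) (Function('G')(k) = Add(Pow(k, 2), k) = Add(k, Pow(k, 2)))
Mul(Function('T')(Function('G')(11)), Pow(-7738, -1)) = Mul(-21, Pow(-7738, -1)) = Mul(-21, Rational(-1, 7738)) = Rational(21, 7738)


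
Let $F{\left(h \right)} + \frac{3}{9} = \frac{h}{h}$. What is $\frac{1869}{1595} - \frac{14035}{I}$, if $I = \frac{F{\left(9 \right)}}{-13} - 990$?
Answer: $\frac{135030429}{8798020} \approx 15.348$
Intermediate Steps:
$F{\left(h \right)} = \frac{2}{3}$ ($F{\left(h \right)} = - \frac{1}{3} + \frac{h}{h} = - \frac{1}{3} + 1 = \frac{2}{3}$)
$I = - \frac{38612}{39}$ ($I = \frac{2}{3 \left(-13\right)} - 990 = \frac{2}{3} \left(- \frac{1}{13}\right) - 990 = - \frac{2}{39} - 990 = - \frac{38612}{39} \approx -990.05$)
$\frac{1869}{1595} - \frac{14035}{I} = \frac{1869}{1595} - \frac{14035}{- \frac{38612}{39}} = 1869 \cdot \frac{1}{1595} - - \frac{78195}{5516} = \frac{1869}{1595} + \frac{78195}{5516} = \frac{135030429}{8798020}$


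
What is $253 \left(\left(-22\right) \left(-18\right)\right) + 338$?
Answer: $100526$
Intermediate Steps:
$253 \left(\left(-22\right) \left(-18\right)\right) + 338 = 253 \cdot 396 + 338 = 100188 + 338 = 100526$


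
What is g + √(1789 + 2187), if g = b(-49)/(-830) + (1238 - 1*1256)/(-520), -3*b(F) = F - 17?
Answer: 35/4316 + 2*√994 ≈ 63.064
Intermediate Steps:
b(F) = 17/3 - F/3 (b(F) = -(F - 17)/3 = -(-17 + F)/3 = 17/3 - F/3)
g = 35/4316 (g = (17/3 - ⅓*(-49))/(-830) + (1238 - 1*1256)/(-520) = (17/3 + 49/3)*(-1/830) + (1238 - 1256)*(-1/520) = 22*(-1/830) - 18*(-1/520) = -11/415 + 9/260 = 35/4316 ≈ 0.0081094)
g + √(1789 + 2187) = 35/4316 + √(1789 + 2187) = 35/4316 + √3976 = 35/4316 + 2*√994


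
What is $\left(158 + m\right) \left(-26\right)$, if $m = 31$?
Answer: $-4914$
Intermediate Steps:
$\left(158 + m\right) \left(-26\right) = \left(158 + 31\right) \left(-26\right) = 189 \left(-26\right) = -4914$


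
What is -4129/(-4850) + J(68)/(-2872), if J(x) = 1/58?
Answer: 343893727/403946800 ≈ 0.85133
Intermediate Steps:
J(x) = 1/58
-4129/(-4850) + J(68)/(-2872) = -4129/(-4850) + (1/58)/(-2872) = -4129*(-1/4850) + (1/58)*(-1/2872) = 4129/4850 - 1/166576 = 343893727/403946800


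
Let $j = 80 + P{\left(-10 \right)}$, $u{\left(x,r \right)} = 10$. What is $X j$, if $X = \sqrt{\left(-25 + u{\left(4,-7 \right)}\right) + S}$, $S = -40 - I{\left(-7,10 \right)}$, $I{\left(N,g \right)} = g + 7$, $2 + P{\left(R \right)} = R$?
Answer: $408 i \sqrt{2} \approx 577.0 i$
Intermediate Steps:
$P{\left(R \right)} = -2 + R$
$I{\left(N,g \right)} = 7 + g$
$S = -57$ ($S = -40 - \left(7 + 10\right) = -40 - 17 = -57$)
$j = 68$ ($j = 80 - 12 = 68$)
$X = 6 i \sqrt{2}$ ($X = \sqrt{\left(-25 + 10\right) - 57} = \sqrt{-15 - 57} = \sqrt{-72} = 6 i \sqrt{2} \approx 8.4853 i$)
$X j = 6 i \sqrt{2} \cdot 68 = 408 i \sqrt{2}$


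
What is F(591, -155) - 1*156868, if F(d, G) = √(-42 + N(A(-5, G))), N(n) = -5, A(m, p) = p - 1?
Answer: -156868 + I*√47 ≈ -1.5687e+5 + 6.8557*I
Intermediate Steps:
A(m, p) = -1 + p
F(d, G) = I*√47 (F(d, G) = √(-42 - 5) = √(-47) = I*√47)
F(591, -155) - 1*156868 = I*√47 - 1*156868 = I*√47 - 156868 = -156868 + I*√47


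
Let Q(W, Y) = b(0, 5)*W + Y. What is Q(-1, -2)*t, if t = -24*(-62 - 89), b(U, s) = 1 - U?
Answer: -10872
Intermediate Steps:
t = 3624 (t = -24*(-151) = 3624)
Q(W, Y) = W + Y (Q(W, Y) = (1 - 1*0)*W + Y = (1 + 0)*W + Y = 1*W + Y = W + Y)
Q(-1, -2)*t = (-1 - 2)*3624 = -3*3624 = -10872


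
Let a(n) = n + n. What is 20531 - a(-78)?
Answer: 20687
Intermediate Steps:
a(n) = 2*n
20531 - a(-78) = 20531 - 2*(-78) = 20531 - 1*(-156) = 20531 + 156 = 20687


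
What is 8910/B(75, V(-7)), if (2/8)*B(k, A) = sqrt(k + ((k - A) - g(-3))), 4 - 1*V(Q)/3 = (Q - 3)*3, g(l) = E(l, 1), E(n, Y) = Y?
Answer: 4455*sqrt(47)/94 ≈ 324.91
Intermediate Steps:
g(l) = 1
V(Q) = 39 - 9*Q (V(Q) = 12 - 3*(Q - 3)*3 = 12 - 3*(-3 + Q)*3 = 12 - 3*(-9 + 3*Q) = 12 + (27 - 9*Q) = 39 - 9*Q)
B(k, A) = 4*sqrt(-1 - A + 2*k) (B(k, A) = 4*sqrt(k + ((k - A) - 1*1)) = 4*sqrt(k + ((k - A) - 1)) = 4*sqrt(k + (-1 + k - A)) = 4*sqrt(-1 - A + 2*k))
8910/B(75, V(-7)) = 8910/((4*sqrt(-1 - (39 - 9*(-7)) + 2*75))) = 8910/((4*sqrt(-1 - (39 + 63) + 150))) = 8910/((4*sqrt(-1 - 1*102 + 150))) = 8910/((4*sqrt(-1 - 102 + 150))) = 8910/((4*sqrt(47))) = 8910*(sqrt(47)/188) = 4455*sqrt(47)/94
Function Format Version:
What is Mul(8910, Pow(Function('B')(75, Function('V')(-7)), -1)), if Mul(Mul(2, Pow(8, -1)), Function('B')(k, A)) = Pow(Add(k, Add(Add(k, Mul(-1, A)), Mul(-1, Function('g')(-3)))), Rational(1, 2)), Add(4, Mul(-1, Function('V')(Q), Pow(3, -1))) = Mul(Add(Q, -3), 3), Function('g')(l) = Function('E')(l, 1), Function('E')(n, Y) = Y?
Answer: Mul(Rational(4455, 94), Pow(47, Rational(1, 2))) ≈ 324.91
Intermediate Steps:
Function('g')(l) = 1
Function('V')(Q) = Add(39, Mul(-9, Q)) (Function('V')(Q) = Add(12, Mul(-3, Mul(Add(Q, -3), 3))) = Add(12, Mul(-3, Mul(Add(-3, Q), 3))) = Add(12, Mul(-3, Add(-9, Mul(3, Q)))) = Add(12, Add(27, Mul(-9, Q))) = Add(39, Mul(-9, Q)))
Function('B')(k, A) = Mul(4, Pow(Add(-1, Mul(-1, A), Mul(2, k)), Rational(1, 2))) (Function('B')(k, A) = Mul(4, Pow(Add(k, Add(Add(k, Mul(-1, A)), Mul(-1, 1))), Rational(1, 2))) = Mul(4, Pow(Add(k, Add(Add(k, Mul(-1, A)), -1)), Rational(1, 2))) = Mul(4, Pow(Add(k, Add(-1, k, Mul(-1, A))), Rational(1, 2))) = Mul(4, Pow(Add(-1, Mul(-1, A), Mul(2, k)), Rational(1, 2))))
Mul(8910, Pow(Function('B')(75, Function('V')(-7)), -1)) = Mul(8910, Pow(Mul(4, Pow(Add(-1, Mul(-1, Add(39, Mul(-9, -7))), Mul(2, 75)), Rational(1, 2))), -1)) = Mul(8910, Pow(Mul(4, Pow(Add(-1, Mul(-1, Add(39, 63)), 150), Rational(1, 2))), -1)) = Mul(8910, Pow(Mul(4, Pow(Add(-1, Mul(-1, 102), 150), Rational(1, 2))), -1)) = Mul(8910, Pow(Mul(4, Pow(Add(-1, -102, 150), Rational(1, 2))), -1)) = Mul(8910, Pow(Mul(4, Pow(47, Rational(1, 2))), -1)) = Mul(8910, Mul(Rational(1, 188), Pow(47, Rational(1, 2)))) = Mul(Rational(4455, 94), Pow(47, Rational(1, 2)))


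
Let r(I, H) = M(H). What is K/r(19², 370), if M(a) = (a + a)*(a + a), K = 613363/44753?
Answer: 613363/24506742800 ≈ 2.5028e-5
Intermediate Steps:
K = 613363/44753 (K = 613363*(1/44753) = 613363/44753 ≈ 13.706)
M(a) = 4*a² (M(a) = (2*a)*(2*a) = 4*a²)
r(I, H) = 4*H²
K/r(19², 370) = 613363/(44753*((4*370²))) = 613363/(44753*((4*136900))) = (613363/44753)/547600 = (613363/44753)*(1/547600) = 613363/24506742800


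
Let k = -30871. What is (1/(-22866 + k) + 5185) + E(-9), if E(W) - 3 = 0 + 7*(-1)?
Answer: 278411396/53737 ≈ 5181.0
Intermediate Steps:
E(W) = -4 (E(W) = 3 + (0 + 7*(-1)) = 3 + (0 - 7) = 3 - 7 = -4)
(1/(-22866 + k) + 5185) + E(-9) = (1/(-22866 - 30871) + 5185) - 4 = (1/(-53737) + 5185) - 4 = (-1/53737 + 5185) - 4 = 278626344/53737 - 4 = 278411396/53737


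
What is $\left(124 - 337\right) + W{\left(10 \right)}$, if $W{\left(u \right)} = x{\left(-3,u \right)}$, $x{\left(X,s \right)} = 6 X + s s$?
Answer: $-131$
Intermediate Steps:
$x{\left(X,s \right)} = s^{2} + 6 X$ ($x{\left(X,s \right)} = 6 X + s^{2} = s^{2} + 6 X$)
$W{\left(u \right)} = -18 + u^{2}$ ($W{\left(u \right)} = u^{2} + 6 \left(-3\right) = u^{2} - 18 = -18 + u^{2}$)
$\left(124 - 337\right) + W{\left(10 \right)} = \left(124 - 337\right) - \left(18 - 10^{2}\right) = -213 + \left(-18 + 100\right) = -213 + 82 = -131$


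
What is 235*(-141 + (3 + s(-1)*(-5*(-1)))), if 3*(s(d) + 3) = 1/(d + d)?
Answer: -216905/6 ≈ -36151.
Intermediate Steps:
s(d) = -3 + 1/(6*d) (s(d) = -3 + 1/(3*(d + d)) = -3 + 1/(3*((2*d))) = -3 + (1/(2*d))/3 = -3 + 1/(6*d))
235*(-141 + (3 + s(-1)*(-5*(-1)))) = 235*(-141 + (3 + (-3 + (⅙)/(-1))*(-5*(-1)))) = 235*(-141 + (3 + (-3 + (⅙)*(-1))*5)) = 235*(-141 + (3 + (-3 - ⅙)*5)) = 235*(-141 + (3 - 19/6*5)) = 235*(-141 + (3 - 95/6)) = 235*(-141 - 77/6) = 235*(-923/6) = -216905/6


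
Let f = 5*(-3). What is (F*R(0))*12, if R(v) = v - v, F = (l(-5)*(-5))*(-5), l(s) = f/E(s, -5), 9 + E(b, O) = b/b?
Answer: 0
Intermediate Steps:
E(b, O) = -8 (E(b, O) = -9 + b/b = -9 + 1 = -8)
f = -15
l(s) = 15/8 (l(s) = -15/(-8) = -15*(-⅛) = 15/8)
F = 375/8 (F = ((15/8)*(-5))*(-5) = -75/8*(-5) = 375/8 ≈ 46.875)
R(v) = 0
(F*R(0))*12 = ((375/8)*0)*12 = 0*12 = 0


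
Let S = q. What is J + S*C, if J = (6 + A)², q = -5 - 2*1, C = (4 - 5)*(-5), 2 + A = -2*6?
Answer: 29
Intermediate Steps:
A = -14 (A = -2 - 2*6 = -2 - 12 = -14)
C = 5 (C = -1*(-5) = 5)
q = -7 (q = -5 - 2 = -7)
J = 64 (J = (6 - 14)² = (-8)² = 64)
S = -7
J + S*C = 64 - 7*5 = 64 - 35 = 29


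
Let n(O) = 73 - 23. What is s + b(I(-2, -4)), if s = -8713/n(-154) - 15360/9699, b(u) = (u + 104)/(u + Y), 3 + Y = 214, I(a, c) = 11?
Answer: -1572947222/8971575 ≈ -175.33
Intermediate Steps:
Y = 211 (Y = -3 + 214 = 211)
n(O) = 50
b(u) = (104 + u)/(211 + u) (b(u) = (u + 104)/(u + 211) = (104 + u)/(211 + u))
s = -28425129/161650 (s = -8713/50 - 15360/9699 = -8713*1/50 - 15360*1/9699 = -8713/50 - 5120/3233 = -28425129/161650 ≈ -175.84)
s + b(I(-2, -4)) = -28425129/161650 + (104 + 11)/(211 + 11) = -28425129/161650 + 115/222 = -1572947222/8971575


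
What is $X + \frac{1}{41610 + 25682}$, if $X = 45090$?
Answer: $\frac{3034196281}{67292} \approx 45090.0$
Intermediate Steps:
$X + \frac{1}{41610 + 25682} = 45090 + \frac{1}{41610 + 25682} = 45090 + \frac{1}{67292} = \frac{3034196281}{67292}$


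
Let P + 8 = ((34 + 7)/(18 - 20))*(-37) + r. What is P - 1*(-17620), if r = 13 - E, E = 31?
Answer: 36705/2 ≈ 18353.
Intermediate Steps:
r = -18 (r = 13 - 1*31 = 13 - 31 = -18)
P = 1465/2 (P = -8 + (((34 + 7)/(18 - 20))*(-37) - 18) = -8 + ((41/(-2))*(-37) - 18) = -8 + ((41*(-1/2))*(-37) - 18) = -8 + (-41/2*(-37) - 18) = -8 + (1517/2 - 18) = -8 + 1481/2 = 1465/2 ≈ 732.50)
P - 1*(-17620) = 1465/2 - 1*(-17620) = 1465/2 + 17620 = 36705/2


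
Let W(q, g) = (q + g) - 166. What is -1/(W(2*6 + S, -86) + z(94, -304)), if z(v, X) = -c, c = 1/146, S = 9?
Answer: 146/33727 ≈ 0.0043289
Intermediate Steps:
c = 1/146 ≈ 0.0068493
W(q, g) = -166 + g + q (W(q, g) = (g + q) - 166 = -166 + g + q)
z(v, X) = -1/146 (z(v, X) = -1*1/146 = -1/146)
-1/(W(2*6 + S, -86) + z(94, -304)) = -1/((-166 - 86 + (2*6 + 9)) - 1/146) = -1/((-166 - 86 + (12 + 9)) - 1/146) = -1/((-166 - 86 + 21) - 1/146) = -1/(-231 - 1/146) = -1/(-33727/146) = -1*(-146/33727) = 146/33727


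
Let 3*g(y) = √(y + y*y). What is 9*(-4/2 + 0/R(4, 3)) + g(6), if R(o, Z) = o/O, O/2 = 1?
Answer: -18 + √42/3 ≈ -15.840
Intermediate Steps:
O = 2 (O = 2*1 = 2)
R(o, Z) = o/2
g(y) = √(y + y²)/3 (g(y) = √(y + y*y)/3 = √(y + y²)/3)
9*(-4/2 + 0/R(4, 3)) + g(6) = 9*(-4/2 + 0/(((½)*4))) + √(6*(1 + 6))/3 = 9*(-4*½ + 0/2) + √(6*7)/3 = 9*(-2 + 0*(½)) + √42/3 = 9*(-2 + 0) + √42/3 = 9*(-2) + √42/3 = -18 + √42/3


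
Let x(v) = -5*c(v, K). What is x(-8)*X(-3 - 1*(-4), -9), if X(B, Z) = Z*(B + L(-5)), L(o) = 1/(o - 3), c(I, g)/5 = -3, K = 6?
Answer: -4725/8 ≈ -590.63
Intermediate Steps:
c(I, g) = -15 (c(I, g) = 5*(-3) = -15)
L(o) = 1/(-3 + o)
x(v) = 75 (x(v) = -5*(-15) = 75)
X(B, Z) = Z*(-1/8 + B) (X(B, Z) = Z*(B + 1/(-3 - 5)) = Z*(B + 1/(-8)) = Z*(B - 1/8) = Z*(-1/8 + B))
x(-8)*X(-3 - 1*(-4), -9) = 75*(-9*(-1/8 + (-3 - 1*(-4)))) = 75*(-9*(-1/8 + (-3 + 4))) = 75*(-9*(-1/8 + 1)) = 75*(-9*7/8) = 75*(-63/8) = -4725/8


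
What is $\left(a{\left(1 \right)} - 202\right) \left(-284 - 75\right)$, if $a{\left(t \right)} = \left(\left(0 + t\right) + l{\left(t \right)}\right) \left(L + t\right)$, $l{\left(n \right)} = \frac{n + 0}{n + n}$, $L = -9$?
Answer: $76826$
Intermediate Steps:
$l{\left(n \right)} = \frac{1}{2}$ ($l{\left(n \right)} = \frac{n}{2 n} = n \frac{1}{2 n} = \frac{1}{2}$)
$a{\left(t \right)} = \left(\frac{1}{2} + t\right) \left(-9 + t\right)$ ($a{\left(t \right)} = \left(\left(0 + t\right) + \frac{1}{2}\right) \left(-9 + t\right) = \left(t + \frac{1}{2}\right) \left(-9 + t\right) = \left(\frac{1}{2} + t\right) \left(-9 + t\right)$)
$\left(a{\left(1 \right)} - 202\right) \left(-284 - 75\right) = \left(\left(- \frac{9}{2} + 1^{2} - \frac{17}{2}\right) - 202\right) \left(-284 - 75\right) = \left(\left(- \frac{9}{2} + 1 - \frac{17}{2}\right) - 202\right) \left(-359\right) = \left(-12 - 202\right) \left(-359\right) = \left(-214\right) \left(-359\right) = 76826$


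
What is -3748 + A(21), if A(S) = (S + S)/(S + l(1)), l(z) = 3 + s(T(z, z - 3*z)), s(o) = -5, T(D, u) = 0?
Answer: -71170/19 ≈ -3745.8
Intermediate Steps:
l(z) = -2 (l(z) = 3 - 5 = -2)
A(S) = 2*S/(-2 + S) (A(S) = (S + S)/(S - 2) = (2*S)/(-2 + S) = 2*S/(-2 + S))
-3748 + A(21) = -3748 + 2*21/(-2 + 21) = -3748 + 2*21/19 = -3748 + 2*21*(1/19) = -3748 + 42/19 = -71170/19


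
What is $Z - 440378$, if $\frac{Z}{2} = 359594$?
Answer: $278810$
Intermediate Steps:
$Z = 719188$ ($Z = 2 \cdot 359594 = 719188$)
$Z - 440378 = 719188 - 440378 = 278810$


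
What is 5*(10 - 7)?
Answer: 15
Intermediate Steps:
5*(10 - 7) = 5*3 = 15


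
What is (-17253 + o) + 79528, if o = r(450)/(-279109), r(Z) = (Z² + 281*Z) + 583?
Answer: 17381183442/279109 ≈ 62274.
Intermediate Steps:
r(Z) = 583 + Z² + 281*Z
o = -329533/279109 (o = (583 + 450² + 281*450)/(-279109) = (583 + 202500 + 126450)*(-1/279109) = 329533*(-1/279109) = -329533/279109 ≈ -1.1807)
(-17253 + o) + 79528 = (-17253 - 329533/279109) + 79528 = -4815797110/279109 + 79528 = 17381183442/279109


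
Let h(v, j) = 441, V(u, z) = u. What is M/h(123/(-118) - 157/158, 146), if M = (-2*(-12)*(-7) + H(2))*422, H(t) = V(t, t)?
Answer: -70052/441 ≈ -158.85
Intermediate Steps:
H(t) = t
M = -70052 (M = (-2*(-12)*(-7) + 2)*422 = (24*(-7) + 2)*422 = (-168 + 2)*422 = -166*422 = -70052)
M/h(123/(-118) - 157/158, 146) = -70052/441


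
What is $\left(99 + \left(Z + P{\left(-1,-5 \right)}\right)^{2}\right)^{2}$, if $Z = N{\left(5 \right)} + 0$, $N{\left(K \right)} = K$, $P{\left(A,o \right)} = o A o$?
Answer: $249001$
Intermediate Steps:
$P{\left(A,o \right)} = A o^{2}$
$Z = 5$ ($Z = 5 + 0 = 5$)
$\left(99 + \left(Z + P{\left(-1,-5 \right)}\right)^{2}\right)^{2} = \left(99 + \left(5 - \left(-5\right)^{2}\right)^{2}\right)^{2} = \left(99 + \left(5 - 25\right)^{2}\right)^{2} = \left(99 + \left(-20\right)^{2}\right)^{2} = \left(99 + 400\right)^{2} = 499^{2} = 249001$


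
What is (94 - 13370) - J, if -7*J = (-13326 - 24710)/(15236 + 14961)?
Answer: -2806305640/211379 ≈ -13276.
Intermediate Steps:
J = 38036/211379 (J = -(-13326 - 24710)/(7*(15236 + 14961)) = -(-38036)/(7*30197) = -⅐*(-38036/30197) = 38036/211379 ≈ 0.17994)
(94 - 13370) - J = (94 - 13370) - 1*38036/211379 = -13276 - 38036/211379 = -2806305640/211379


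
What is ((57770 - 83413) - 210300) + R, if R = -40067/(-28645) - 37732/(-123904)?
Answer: -209352486867683/887307520 ≈ -2.3594e+5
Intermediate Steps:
R = 1511323677/887307520 (R = -40067*(-1/28645) - 37732*(-1/123904) = 40067/28645 + 9433/30976 = 1511323677/887307520 ≈ 1.7033)
((57770 - 83413) - 210300) + R = ((57770 - 83413) - 210300) + 1511323677/887307520 = (-25643 - 210300) + 1511323677/887307520 = -235943 + 1511323677/887307520 = -209352486867683/887307520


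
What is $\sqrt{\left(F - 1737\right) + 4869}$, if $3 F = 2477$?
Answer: $\frac{\sqrt{35619}}{3} \approx 62.91$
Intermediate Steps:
$F = \frac{2477}{3}$ ($F = \frac{1}{3} \cdot 2477 = \frac{2477}{3} \approx 825.67$)
$\sqrt{\left(F - 1737\right) + 4869} = \sqrt{\left(\frac{2477}{3} - 1737\right) + 4869} = \sqrt{- \frac{2734}{3} + 4869} = \sqrt{\frac{11873}{3}} = \frac{\sqrt{35619}}{3}$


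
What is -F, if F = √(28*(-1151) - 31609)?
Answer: -3*I*√7093 ≈ -252.66*I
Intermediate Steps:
F = 3*I*√7093 (F = √(-32228 - 31609) = √(-63837) = 3*I*√7093 ≈ 252.66*I)
-F = -3*I*√7093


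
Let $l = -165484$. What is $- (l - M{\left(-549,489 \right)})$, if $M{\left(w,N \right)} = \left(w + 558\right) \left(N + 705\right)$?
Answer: $176230$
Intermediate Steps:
$M{\left(w,N \right)} = \left(558 + w\right) \left(705 + N\right)$
$- (l - M{\left(-549,489 \right)}) = - (-165484 - \left(393390 + 558 \cdot 489 + 705 \left(-549\right) + 489 \left(-549\right)\right)) = - (-165484 - \left(393390 + 272862 - 387045 - 268461\right)) = - (-165484 - 10746) = \left(-1\right) \left(-176230\right) = 176230$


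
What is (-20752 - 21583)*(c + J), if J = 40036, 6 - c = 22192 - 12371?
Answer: -1279406035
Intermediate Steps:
c = -9815 (c = 6 - (22192 - 12371) = 6 - 1*9821 = 6 - 9821 = -9815)
(-20752 - 21583)*(c + J) = (-20752 - 21583)*(-9815 + 40036) = -42335*30221 = -1279406035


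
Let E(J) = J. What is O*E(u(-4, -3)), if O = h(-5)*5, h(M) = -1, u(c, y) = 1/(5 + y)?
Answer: -5/2 ≈ -2.5000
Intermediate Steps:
O = -5 (O = -1*5 = -5)
O*E(u(-4, -3)) = -5/(5 - 3) = -5/2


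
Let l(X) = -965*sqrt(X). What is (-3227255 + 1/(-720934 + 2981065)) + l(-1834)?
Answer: -7294019070404/2260131 - 965*I*sqrt(1834) ≈ -3.2273e+6 - 41326.0*I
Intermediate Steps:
(-3227255 + 1/(-720934 + 2981065)) + l(-1834) = (-3227255 + 1/(-720934 + 2981065)) - 965*I*sqrt(1834) = (-3227255 + 1/2260131) - 965*I*sqrt(1834) = -7294019070404/2260131 - 965*I*sqrt(1834)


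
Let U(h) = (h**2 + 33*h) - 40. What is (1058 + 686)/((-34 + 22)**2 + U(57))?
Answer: 872/2617 ≈ 0.33321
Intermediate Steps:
U(h) = -40 + h**2 + 33*h
(1058 + 686)/((-34 + 22)**2 + U(57)) = (1058 + 686)/((-34 + 22)**2 + (-40 + 57**2 + 33*57)) = 1744/((-12)**2 + (-40 + 3249 + 1881)) = 1744/(144 + 5090) = 1744/5234 = 1744*(1/5234) = 872/2617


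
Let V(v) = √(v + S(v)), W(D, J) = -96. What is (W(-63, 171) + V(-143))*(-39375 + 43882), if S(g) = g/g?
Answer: -432672 + 4507*I*√142 ≈ -4.3267e+5 + 53707.0*I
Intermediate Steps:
S(g) = 1
V(v) = √(1 + v) (V(v) = √(v + 1) = √(1 + v))
(W(-63, 171) + V(-143))*(-39375 + 43882) = (-96 + √(1 - 143))*(-39375 + 43882) = (-96 + √(-142))*4507 = (-96 + I*√142)*4507 = -432672 + 4507*I*√142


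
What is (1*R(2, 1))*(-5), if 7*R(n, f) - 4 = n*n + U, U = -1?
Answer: -5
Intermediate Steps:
R(n, f) = 3/7 + n**2/7 (R(n, f) = 4/7 + (n*n - 1)/7 = 4/7 + (n**2 - 1)/7 = 4/7 + (-1 + n**2)/7 = 4/7 + (-1/7 + n**2/7) = 3/7 + n**2/7)
(1*R(2, 1))*(-5) = (1*(3/7 + (1/7)*2**2))*(-5) = (1*(3/7 + (1/7)*4))*(-5) = (1*(3/7 + 4/7))*(-5) = (1*1)*(-5) = 1*(-5) = -5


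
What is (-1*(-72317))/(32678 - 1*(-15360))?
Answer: 72317/48038 ≈ 1.5054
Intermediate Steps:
(-1*(-72317))/(32678 - 1*(-15360)) = 72317/(32678 + 15360) = 72317/48038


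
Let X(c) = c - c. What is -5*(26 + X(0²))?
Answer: -130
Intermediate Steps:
X(c) = 0
-5*(26 + X(0²)) = -5*(26 + 0) = -5*26 = -130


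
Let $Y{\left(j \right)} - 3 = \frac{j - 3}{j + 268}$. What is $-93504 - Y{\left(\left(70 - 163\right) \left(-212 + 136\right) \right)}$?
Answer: $- \frac{685974417}{7336} \approx -93508.0$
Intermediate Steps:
$Y{\left(j \right)} = 3 + \frac{-3 + j}{268 + j}$ ($Y{\left(j \right)} = 3 + \frac{j - 3}{j + 268} = 3 + \frac{j + \left(-124 + 121\right)}{268 + j} = 3 + \frac{j - 3}{268 + j} = 3 + \frac{-3 + j}{268 + j}$)
$-93504 - Y{\left(\left(70 - 163\right) \left(-212 + 136\right) \right)} = -93504 - \frac{801 + 4 \left(70 - 163\right) \left(-212 + 136\right)}{268 + \left(70 - 163\right) \left(-212 + 136\right)} = -93504 - \frac{801 + 4 \left(\left(-93\right) \left(-76\right)\right)}{268 - -7068} = -93504 - \frac{801 + 4 \cdot 7068}{268 + 7068} = -93504 - \frac{801 + 28272}{7336} = -93504 - \frac{1}{7336} \cdot 29073 = -93504 - \frac{29073}{7336} = - \frac{685974417}{7336}$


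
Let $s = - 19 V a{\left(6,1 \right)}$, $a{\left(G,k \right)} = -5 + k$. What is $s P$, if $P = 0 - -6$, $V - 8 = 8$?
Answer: $7296$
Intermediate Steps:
$V = 16$ ($V = 8 + 8 = 16$)
$P = 6$ ($P = 0 + 6 = 6$)
$s = 1216$ ($s = \left(-19\right) 16 \left(-5 + 1\right) = \left(-304\right) \left(-4\right) = 1216$)
$s P = 1216 \cdot 6 = 7296$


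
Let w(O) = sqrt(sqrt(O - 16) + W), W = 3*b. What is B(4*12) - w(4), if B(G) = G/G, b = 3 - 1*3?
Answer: 1 - (-3)**(1/4)*sqrt(2) ≈ -0.31607 - 1.3161*I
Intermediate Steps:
b = 0 (b = 3 - 3 = 0)
W = 0 (W = 3*0 = 0)
w(O) = (-16 + O)**(1/4) (w(O) = sqrt(sqrt(O - 16) + 0) = sqrt(sqrt(-16 + O) + 0) = sqrt(sqrt(-16 + O)) = (-16 + O)**(1/4))
B(G) = 1
B(4*12) - w(4) = 1 - (-16 + 4)**(1/4) = 1 - (-12)**(1/4) = 1 - (-3)**(1/4)*sqrt(2)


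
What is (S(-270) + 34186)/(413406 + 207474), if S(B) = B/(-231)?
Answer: 658103/11951940 ≈ 0.055062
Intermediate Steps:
S(B) = -B/231 (S(B) = B*(-1/231) = -B/231)
(S(-270) + 34186)/(413406 + 207474) = (-1/231*(-270) + 34186)/(413406 + 207474) = (90/77 + 34186)/620880 = (2632412/77)*(1/620880) = 658103/11951940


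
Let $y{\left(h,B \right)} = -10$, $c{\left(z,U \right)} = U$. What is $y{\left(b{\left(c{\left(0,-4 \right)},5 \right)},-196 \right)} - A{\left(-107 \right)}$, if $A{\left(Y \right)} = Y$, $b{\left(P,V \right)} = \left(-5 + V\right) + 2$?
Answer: $97$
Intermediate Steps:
$b{\left(P,V \right)} = -3 + V$
$y{\left(b{\left(c{\left(0,-4 \right)},5 \right)},-196 \right)} - A{\left(-107 \right)} = -10 - -107 = -10 + 107 = 97$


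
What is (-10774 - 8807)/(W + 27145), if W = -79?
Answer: -6527/9022 ≈ -0.72345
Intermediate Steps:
(-10774 - 8807)/(W + 27145) = (-10774 - 8807)/(-79 + 27145) = -19581/27066 = -19581*1/27066 = -6527/9022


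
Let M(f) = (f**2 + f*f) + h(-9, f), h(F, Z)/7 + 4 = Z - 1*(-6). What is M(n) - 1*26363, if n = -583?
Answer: 649348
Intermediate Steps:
h(F, Z) = 14 + 7*Z (h(F, Z) = -28 + 7*(Z - 1*(-6)) = -28 + 7*(Z + 6) = -28 + 7*(6 + Z) = -28 + (42 + 7*Z) = 14 + 7*Z)
M(f) = 14 + 2*f**2 + 7*f (M(f) = (f**2 + f*f) + (14 + 7*f) = (f**2 + f**2) + (14 + 7*f) = 2*f**2 + (14 + 7*f) = 14 + 2*f**2 + 7*f)
M(n) - 1*26363 = (14 + 2*(-583)**2 + 7*(-583)) - 1*26363 = (14 + 2*339889 - 4081) - 26363 = (14 + 679778 - 4081) - 26363 = 675711 - 26363 = 649348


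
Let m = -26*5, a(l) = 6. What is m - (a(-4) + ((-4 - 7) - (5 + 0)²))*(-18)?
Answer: -670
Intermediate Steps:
m = -130
m - (a(-4) + ((-4 - 7) - (5 + 0)²))*(-18) = -130 - (6 + ((-4 - 7) - (5 + 0)²))*(-18) = -130 - (6 + (-11 - 1*5²))*(-18) = -130 - (6 + (-11 - 1*25))*(-18) = -130 - (6 + (-11 - 25))*(-18) = -130 - (6 - 36)*(-18) = -130 - (-30)*(-18) = -130 - 1*540 = -130 - 540 = -670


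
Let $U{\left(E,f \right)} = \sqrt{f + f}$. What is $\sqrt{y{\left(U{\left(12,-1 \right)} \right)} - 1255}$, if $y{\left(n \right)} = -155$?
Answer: $i \sqrt{1410} \approx 37.55 i$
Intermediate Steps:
$U{\left(E,f \right)} = \sqrt{2} \sqrt{f}$ ($U{\left(E,f \right)} = \sqrt{2 f} = \sqrt{2} \sqrt{f}$)
$\sqrt{y{\left(U{\left(12,-1 \right)} \right)} - 1255} = \sqrt{-155 - 1255} = \sqrt{-1410} = i \sqrt{1410}$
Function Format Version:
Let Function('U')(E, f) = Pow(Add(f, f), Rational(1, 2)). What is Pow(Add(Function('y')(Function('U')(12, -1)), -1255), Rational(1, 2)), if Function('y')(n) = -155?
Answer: Mul(I, Pow(1410, Rational(1, 2))) ≈ Mul(37.550, I)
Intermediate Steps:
Function('U')(E, f) = Mul(Pow(2, Rational(1, 2)), Pow(f, Rational(1, 2))) (Function('U')(E, f) = Pow(Mul(2, f), Rational(1, 2)) = Mul(Pow(2, Rational(1, 2)), Pow(f, Rational(1, 2))))
Pow(Add(Function('y')(Function('U')(12, -1)), -1255), Rational(1, 2)) = Pow(Add(-155, -1255), Rational(1, 2)) = Pow(-1410, Rational(1, 2)) = Mul(I, Pow(1410, Rational(1, 2)))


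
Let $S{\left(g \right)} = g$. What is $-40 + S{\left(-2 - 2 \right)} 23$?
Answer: $-132$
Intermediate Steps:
$-40 + S{\left(-2 - 2 \right)} 23 = -40 + \left(-2 - 2\right) 23 = -40 - 92 = -132$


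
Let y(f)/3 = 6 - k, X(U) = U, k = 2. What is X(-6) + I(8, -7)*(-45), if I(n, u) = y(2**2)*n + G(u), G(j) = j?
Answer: -4011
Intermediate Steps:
y(f) = 12 (y(f) = 3*(6 - 1*2) = 3*(6 - 2) = 3*4 = 12)
I(n, u) = u + 12*n (I(n, u) = 12*n + u = u + 12*n)
X(-6) + I(8, -7)*(-45) = -6 + (-7 + 12*8)*(-45) = -6 + (-7 + 96)*(-45) = -6 + 89*(-45) = -6 - 4005 = -4011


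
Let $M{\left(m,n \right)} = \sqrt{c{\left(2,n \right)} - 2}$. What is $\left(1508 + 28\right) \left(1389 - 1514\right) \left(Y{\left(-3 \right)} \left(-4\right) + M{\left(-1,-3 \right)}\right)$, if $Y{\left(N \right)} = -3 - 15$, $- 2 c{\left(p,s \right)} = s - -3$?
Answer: $-13824000 - 192000 i \sqrt{2} \approx -1.3824 \cdot 10^{7} - 2.7153 \cdot 10^{5} i$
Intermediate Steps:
$c{\left(p,s \right)} = - \frac{3}{2} - \frac{s}{2}$ ($c{\left(p,s \right)} = - \frac{s - -3}{2} = - \frac{s + 3}{2} = - \frac{3 + s}{2} = - \frac{3}{2} - \frac{s}{2}$)
$Y{\left(N \right)} = -18$ ($Y{\left(N \right)} = -3 - 15 = -18$)
$M{\left(m,n \right)} = \sqrt{- \frac{7}{2} - \frac{n}{2}}$ ($M{\left(m,n \right)} = \sqrt{\left(- \frac{3}{2} - \frac{n}{2}\right) - 2} = \sqrt{- \frac{7}{2} - \frac{n}{2}}$)
$\left(1508 + 28\right) \left(1389 - 1514\right) \left(Y{\left(-3 \right)} \left(-4\right) + M{\left(-1,-3 \right)}\right) = \left(1508 + 28\right) \left(1389 - 1514\right) \left(\left(-18\right) \left(-4\right) + \frac{\sqrt{-14 - -6}}{2}\right) = 1536 \left(-125\right) \left(72 + \frac{\sqrt{-14 + 6}}{2}\right) = - 192000 \left(72 + \frac{\sqrt{-8}}{2}\right) = - 192000 \left(72 + \frac{2 i \sqrt{2}}{2}\right) = - 192000 \left(72 + i \sqrt{2}\right) = -13824000 - 192000 i \sqrt{2}$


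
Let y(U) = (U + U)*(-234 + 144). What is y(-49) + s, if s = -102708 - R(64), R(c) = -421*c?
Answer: -66944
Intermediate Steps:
y(U) = -180*U (y(U) = (2*U)*(-90) = -180*U)
s = -75764 (s = -102708 - (-421)*64 = -102708 - 1*(-26944) = -102708 + 26944 = -75764)
y(-49) + s = -180*(-49) - 75764 = 8820 - 75764 = -66944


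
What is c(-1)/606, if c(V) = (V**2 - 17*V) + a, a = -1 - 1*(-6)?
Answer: 23/606 ≈ 0.037954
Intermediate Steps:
a = 5 (a = -1 + 6 = 5)
c(V) = 5 + V**2 - 17*V (c(V) = (V**2 - 17*V) + 5 = 5 + V**2 - 17*V)
c(-1)/606 = (5 + (-1)**2 - 17*(-1))/606 = (5 + 1 + 17)*(1/606) = 23*(1/606) = 23/606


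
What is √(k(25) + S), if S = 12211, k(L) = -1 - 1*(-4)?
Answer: √12214 ≈ 110.52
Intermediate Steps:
k(L) = 3 (k(L) = -1 + 4 = 3)
√(k(25) + S) = √(3 + 12211) = √12214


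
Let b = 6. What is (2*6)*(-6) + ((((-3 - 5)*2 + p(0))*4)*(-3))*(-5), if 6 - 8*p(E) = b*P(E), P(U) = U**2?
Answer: -987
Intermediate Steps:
p(E) = 3/4 - 3*E**2/4
(2*6)*(-6) + ((((-3 - 5)*2 + p(0))*4)*(-3))*(-5) = (2*6)*(-6) + ((((-3 - 5)*2 + (3/4 - 3/4*0**2))*4)*(-3))*(-5) = 12*(-6) + (((-8*2 + (3/4 - 3/4*0))*4)*(-3))*(-5) = -72 + (((-16 + (3/4 + 0))*4)*(-3))*(-5) = -72 + (((-16 + 3/4)*4)*(-3))*(-5) = -72 + (-61/4*4*(-3))*(-5) = -72 - 61*(-3)*(-5) = -72 + 183*(-5) = -72 - 915 = -987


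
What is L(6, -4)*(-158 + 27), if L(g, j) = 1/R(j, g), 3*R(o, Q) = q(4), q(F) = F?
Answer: -393/4 ≈ -98.250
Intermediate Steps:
R(o, Q) = 4/3 (R(o, Q) = (⅓)*4 = 4/3)
L(g, j) = ¾ (L(g, j) = 1/(4/3) = ¾)
L(6, -4)*(-158 + 27) = 3*(-158 + 27)/4 = (¾)*(-131) = -393/4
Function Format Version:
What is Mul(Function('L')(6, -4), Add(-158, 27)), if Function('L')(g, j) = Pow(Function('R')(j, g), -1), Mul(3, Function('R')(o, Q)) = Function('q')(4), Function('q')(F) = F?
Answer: Rational(-393, 4) ≈ -98.250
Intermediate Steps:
Function('R')(o, Q) = Rational(4, 3) (Function('R')(o, Q) = Mul(Rational(1, 3), 4) = Rational(4, 3))
Function('L')(g, j) = Rational(3, 4) (Function('L')(g, j) = Pow(Rational(4, 3), -1) = Rational(3, 4))
Mul(Function('L')(6, -4), Add(-158, 27)) = Mul(Rational(3, 4), Add(-158, 27)) = Mul(Rational(3, 4), -131) = Rational(-393, 4)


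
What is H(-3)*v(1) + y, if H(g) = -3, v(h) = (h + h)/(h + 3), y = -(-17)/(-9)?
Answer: -61/18 ≈ -3.3889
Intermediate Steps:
y = -17/9 (y = -(-17)*(-1)/9 = -1*17/9 = -17/9 ≈ -1.8889)
v(h) = 2*h/(3 + h) (v(h) = (2*h)/(3 + h) = 2*h/(3 + h))
H(-3)*v(1) + y = -6/(3 + 1) - 17/9 = -6/4 - 17/9 = -3*½ - 17/9 = -3/2 - 17/9 = -61/18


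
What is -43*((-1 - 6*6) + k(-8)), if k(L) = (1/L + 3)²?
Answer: 79077/64 ≈ 1235.6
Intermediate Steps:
k(L) = (3 + 1/L)²
-43*((-1 - 6*6) + k(-8)) = -43*((-1 - 6*6) + (1 + 3*(-8))²/(-8)²) = -43*((-1 - 36) + (1 - 24)²/64) = -43*(-37 + (1/64)*(-23)²) = -43*(-37 + (1/64)*529) = -43*(-37 + 529/64) = -43*(-1839/64) = 79077/64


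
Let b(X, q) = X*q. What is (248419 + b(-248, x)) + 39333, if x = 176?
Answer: 244104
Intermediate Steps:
(248419 + b(-248, x)) + 39333 = (248419 - 248*176) + 39333 = (248419 - 43648) + 39333 = 204771 + 39333 = 244104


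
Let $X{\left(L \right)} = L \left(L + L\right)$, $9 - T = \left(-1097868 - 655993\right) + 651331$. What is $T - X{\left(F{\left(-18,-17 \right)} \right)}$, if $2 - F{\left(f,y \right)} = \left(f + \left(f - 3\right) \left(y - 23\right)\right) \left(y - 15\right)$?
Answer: $-1382908733$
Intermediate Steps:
$F{\left(f,y \right)} = 2 - \left(-15 + y\right) \left(f + \left(-23 + y\right) \left(-3 + f\right)\right)$ ($F{\left(f,y \right)} = 2 - \left(f + \left(f - 3\right) \left(y - 23\right)\right) \left(y - 15\right) = 2 - \left(f + \left(-3 + f\right) \left(-23 + y\right)\right) \left(-15 + y\right) = 2 - \left(f + \left(-23 + y\right) \left(-3 + f\right)\right) \left(-15 + y\right) = 2 - \left(-15 + y\right) \left(f + \left(-23 + y\right) \left(-3 + f\right)\right)$)
$T = 1102539$ ($T = 9 - \left(\left(-1097868 - 655993\right) + 651331\right) = 9 - \left(-1753861 + 651331\right) = 9 - -1102530 = 9 + 1102530 = 1102539$)
$X{\left(L \right)} = 2 L^{2}$ ($X{\left(L \right)} = L 2 L = 2 L^{2}$)
$T - X{\left(F{\left(-18,-17 \right)} \right)} = 1102539 - 2 \left(1037 - -5940 - -1938 + 3 \left(-17\right)^{2} - - 18 \left(-17\right)^{2} + 37 \left(-18\right) \left(-17\right)\right)^{2} = 1102539 - 2 \left(1037 + 5940 + 1938 + 3 \cdot 289 - \left(-18\right) 289 + 11322\right)^{2} = 1102539 - 2 \left(1037 + 5940 + 1938 + 867 + 5202 + 11322\right)^{2} = 1102539 - 2 \cdot 26306^{2} = 1102539 - 2 \cdot 692005636 = 1102539 - 1384011272 = -1382908733$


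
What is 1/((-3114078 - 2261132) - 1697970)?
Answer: -1/7073180 ≈ -1.4138e-7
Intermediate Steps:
1/((-3114078 - 2261132) - 1697970) = 1/(-5375210 - 1697970) = 1/(-7073180) = -1/7073180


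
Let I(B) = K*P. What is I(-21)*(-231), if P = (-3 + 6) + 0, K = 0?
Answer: 0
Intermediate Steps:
P = 3 (P = 3 + 0 = 3)
I(B) = 0 (I(B) = 0*3 = 0)
I(-21)*(-231) = 0*(-231) = 0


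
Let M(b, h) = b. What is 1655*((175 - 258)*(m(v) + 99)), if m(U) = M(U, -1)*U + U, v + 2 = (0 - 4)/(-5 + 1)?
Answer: -13599135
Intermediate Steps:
v = -1 (v = -2 + (0 - 4)/(-5 + 1) = -2 - 4/(-4) = -2 - 4*(-¼) = -2 + 1 = -1)
m(U) = U + U² (m(U) = U*U + U = U² + U = U + U²)
1655*((175 - 258)*(m(v) + 99)) = 1655*((175 - 258)*(-(1 - 1) + 99)) = 1655*(-83*(-1*0 + 99)) = 1655*(-83*(0 + 99)) = 1655*(-83*99) = 1655*(-8217) = -13599135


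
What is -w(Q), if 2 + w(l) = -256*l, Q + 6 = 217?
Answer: 54018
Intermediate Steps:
Q = 211 (Q = -6 + 217 = 211)
w(l) = -2 - 256*l
-w(Q) = -(-2 - 256*211) = -(-2 - 54016) = -1*(-54018) = 54018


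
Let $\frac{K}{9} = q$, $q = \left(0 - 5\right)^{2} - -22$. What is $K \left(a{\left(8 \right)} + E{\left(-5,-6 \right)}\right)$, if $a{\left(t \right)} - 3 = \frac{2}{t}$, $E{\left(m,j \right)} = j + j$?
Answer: $- \frac{14805}{4} \approx -3701.3$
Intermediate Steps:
$E{\left(m,j \right)} = 2 j$
$a{\left(t \right)} = 3 + \frac{2}{t}$
$q = 47$ ($q = \left(-5\right)^{2} + 22 = 25 + 22 = 47$)
$K = 423$ ($K = 9 \cdot 47 = 423$)
$K \left(a{\left(8 \right)} + E{\left(-5,-6 \right)}\right) = 423 \left(\left(3 + \frac{2}{8}\right) + 2 \left(-6\right)\right) = 423 \left(\left(3 + 2 \cdot \frac{1}{8}\right) - 12\right) = 423 \left(\left(3 + \frac{1}{4}\right) - 12\right) = 423 \left(\frac{13}{4} - 12\right) = 423 \left(- \frac{35}{4}\right) = - \frac{14805}{4}$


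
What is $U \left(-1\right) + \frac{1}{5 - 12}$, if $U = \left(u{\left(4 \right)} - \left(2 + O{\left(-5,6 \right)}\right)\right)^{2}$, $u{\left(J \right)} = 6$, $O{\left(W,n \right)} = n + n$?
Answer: $- \frac{449}{7} \approx -64.143$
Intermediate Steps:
$O{\left(W,n \right)} = 2 n$
$U = 64$ ($U = \left(6 - \left(2 + 2 \cdot 6\right)\right)^{2} = \left(6 - 14\right)^{2} = \left(-8\right)^{2} = 64$)
$U \left(-1\right) + \frac{1}{5 - 12} = 64 \left(-1\right) + \frac{1}{5 - 12} = -64 + \frac{1}{-7} = -64 - \frac{1}{7} = - \frac{449}{7}$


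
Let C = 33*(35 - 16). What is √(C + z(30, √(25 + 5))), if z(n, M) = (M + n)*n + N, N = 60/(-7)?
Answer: √(74403 + 1470*√30)/7 ≈ 41.021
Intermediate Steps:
N = -60/7 (N = 60*(-⅐) = -60/7 ≈ -8.5714)
C = 627 (C = 33*19 = 627)
z(n, M) = -60/7 + n*(M + n) (z(n, M) = (M + n)*n - 60/7 = n*(M + n) - 60/7 = -60/7 + n*(M + n))
√(C + z(30, √(25 + 5))) = √(627 + (-60/7 + 30² + √(25 + 5)*30)) = √(627 + (-60/7 + 900 + √30*30)) = √(627 + (-60/7 + 900 + 30*√30)) = √(627 + (6240/7 + 30*√30)) = √(10629/7 + 30*√30)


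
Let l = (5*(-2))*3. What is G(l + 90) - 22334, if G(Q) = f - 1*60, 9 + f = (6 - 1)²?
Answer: -22378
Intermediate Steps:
l = -30 (l = -10*3 = -30)
f = 16 (f = -9 + (6 - 1)² = -9 + 5² = -9 + 25 = 16)
G(Q) = -44 (G(Q) = 16 - 1*60 = 16 - 60 = -44)
G(l + 90) - 22334 = -44 - 22334 = -22378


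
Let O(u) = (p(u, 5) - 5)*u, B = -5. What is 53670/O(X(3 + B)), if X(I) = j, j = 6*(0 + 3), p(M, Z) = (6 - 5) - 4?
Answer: -8945/24 ≈ -372.71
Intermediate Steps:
p(M, Z) = -3 (p(M, Z) = 1 - 4 = -3)
j = 18 (j = 6*3 = 18)
X(I) = 18
O(u) = -8*u (O(u) = (-3 - 5)*u = -8*u)
53670/O(X(3 + B)) = 53670/((-8*18)) = 53670/(-144) = 53670*(-1/144) = -8945/24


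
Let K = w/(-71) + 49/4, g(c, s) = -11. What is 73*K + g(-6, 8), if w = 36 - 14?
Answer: 244419/284 ≈ 860.63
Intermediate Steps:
w = 22
K = 3391/284 (K = 22/(-71) + 49/4 = 22*(-1/71) + 49*(¼) = -22/71 + 49/4 = 3391/284 ≈ 11.940)
73*K + g(-6, 8) = 73*(3391/284) - 11 = 247543/284 - 11 = 244419/284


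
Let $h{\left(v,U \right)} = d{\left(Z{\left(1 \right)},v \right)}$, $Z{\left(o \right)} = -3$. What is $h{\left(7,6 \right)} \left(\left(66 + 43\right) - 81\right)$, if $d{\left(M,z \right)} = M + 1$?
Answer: $-56$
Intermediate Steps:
$d{\left(M,z \right)} = 1 + M$
$h{\left(v,U \right)} = -2$ ($h{\left(v,U \right)} = 1 - 3 = -2$)
$h{\left(7,6 \right)} \left(\left(66 + 43\right) - 81\right) = - 2 \left(\left(66 + 43\right) - 81\right) = - 2 \left(109 - 81\right) = \left(-2\right) 28 = -56$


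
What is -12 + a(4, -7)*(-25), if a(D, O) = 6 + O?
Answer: 13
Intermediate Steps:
-12 + a(4, -7)*(-25) = -12 + (6 - 7)*(-25) = -12 - 1*(-25) = -12 + 25 = 13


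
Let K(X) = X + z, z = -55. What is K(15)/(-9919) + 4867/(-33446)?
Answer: -957917/6770426 ≈ -0.14149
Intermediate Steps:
K(X) = -55 + X (K(X) = X - 55 = -55 + X)
K(15)/(-9919) + 4867/(-33446) = (-55 + 15)/(-9919) + 4867/(-33446) = -40*(-1/9919) + 4867*(-1/33446) = 40/9919 - 4867/33446 = -957917/6770426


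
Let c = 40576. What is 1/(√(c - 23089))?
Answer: √1943/5829 ≈ 0.0075621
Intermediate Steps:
1/(√(c - 23089)) = 1/(√(40576 - 23089)) = 1/(√17487) = 1/(3*√1943) = √1943/5829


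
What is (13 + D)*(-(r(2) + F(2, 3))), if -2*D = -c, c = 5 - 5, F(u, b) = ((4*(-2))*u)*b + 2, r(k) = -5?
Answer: 663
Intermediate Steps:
F(u, b) = 2 - 8*b*u (F(u, b) = (-8*u)*b + 2 = -8*b*u + 2 = 2 - 8*b*u)
c = 0
D = 0 (D = -(-1)*0/2 = -½*0 = 0)
(13 + D)*(-(r(2) + F(2, 3))) = (13 + 0)*(-(-5 + (2 - 8*3*2))) = 13*(-(-5 + (2 - 48))) = 13*(-(-5 - 46)) = 13*(-1*(-51)) = 13*51 = 663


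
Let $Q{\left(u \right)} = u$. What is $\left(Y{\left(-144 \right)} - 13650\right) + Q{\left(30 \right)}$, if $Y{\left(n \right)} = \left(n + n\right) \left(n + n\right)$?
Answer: $69324$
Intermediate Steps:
$Y{\left(n \right)} = 4 n^{2}$ ($Y{\left(n \right)} = 2 n 2 n = 4 n^{2}$)
$\left(Y{\left(-144 \right)} - 13650\right) + Q{\left(30 \right)} = \left(4 \left(-144\right)^{2} - 13650\right) + 30 = \left(4 \cdot 20736 - 13650\right) + 30 = \left(82944 - 13650\right) + 30 = 69294 + 30 = 69324$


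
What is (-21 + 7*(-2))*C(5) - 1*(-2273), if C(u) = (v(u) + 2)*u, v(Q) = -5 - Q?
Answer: 3673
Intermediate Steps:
C(u) = u*(-3 - u) (C(u) = ((-5 - u) + 2)*u = (-3 - u)*u = u*(-3 - u))
(-21 + 7*(-2))*C(5) - 1*(-2273) = (-21 + 7*(-2))*(-1*5*(3 + 5)) - 1*(-2273) = (-21 - 14)*(-1*5*8) + 2273 = -35*(-40) + 2273 = 1400 + 2273 = 3673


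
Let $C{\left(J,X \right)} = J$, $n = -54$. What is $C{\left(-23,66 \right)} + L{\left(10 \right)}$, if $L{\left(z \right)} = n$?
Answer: $-77$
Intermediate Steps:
$L{\left(z \right)} = -54$
$C{\left(-23,66 \right)} + L{\left(10 \right)} = -23 - 54 = -77$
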